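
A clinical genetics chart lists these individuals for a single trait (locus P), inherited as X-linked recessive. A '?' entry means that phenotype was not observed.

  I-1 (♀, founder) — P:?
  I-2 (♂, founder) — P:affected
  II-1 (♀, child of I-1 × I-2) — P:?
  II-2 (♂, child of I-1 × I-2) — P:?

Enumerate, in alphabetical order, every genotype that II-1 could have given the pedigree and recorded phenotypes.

P/I-1 ? ·: X^PX^P|X^PX^p|X^pX^p
P/I-2 aff ·: X^pY
P/II-1 ? I-1×I-2: X^PX^p|X^pX^p
P/II-2 ? I-1×I-2: X^PY|X^pY
⇒ P over [I-1,I-2,II-1,II-2]: 6 consistent

II-1 ∈ {X^PX^p, X^pX^p}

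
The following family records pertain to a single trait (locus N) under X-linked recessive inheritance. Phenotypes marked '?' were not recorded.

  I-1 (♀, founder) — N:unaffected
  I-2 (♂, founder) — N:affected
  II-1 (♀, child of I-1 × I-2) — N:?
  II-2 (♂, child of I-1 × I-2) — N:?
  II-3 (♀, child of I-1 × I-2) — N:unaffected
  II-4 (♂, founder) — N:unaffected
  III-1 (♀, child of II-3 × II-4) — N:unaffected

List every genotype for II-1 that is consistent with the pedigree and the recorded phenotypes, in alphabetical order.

N/I-1 un ·: X^NX^N|X^NX^n
N/I-2 aff ·: X^nY
N/II-1 ? I-1×I-2: X^NX^n|X^nX^n
N/II-2 ? I-1×I-2: X^NY|X^nY
N/II-3 un I-1×I-2: X^NX^n
N/II-4 un ·: X^NY
N/III-1 un II-3×II-4: X^NX^N|X^NX^n
⇒ N over [I-1,I-2,II-1,II-2,II-3,II-4,III-1]: 10 consistent

II-1 ∈ {X^NX^n, X^nX^n}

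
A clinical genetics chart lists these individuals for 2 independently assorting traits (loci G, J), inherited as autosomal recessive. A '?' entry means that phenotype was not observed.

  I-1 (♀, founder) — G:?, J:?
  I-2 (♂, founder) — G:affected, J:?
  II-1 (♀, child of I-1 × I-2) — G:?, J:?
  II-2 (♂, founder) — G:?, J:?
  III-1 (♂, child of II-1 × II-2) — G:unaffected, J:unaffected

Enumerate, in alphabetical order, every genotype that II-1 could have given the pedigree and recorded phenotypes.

II-1 ∈ {Gg JJ, Gg Jj, Gg jj, gg JJ, gg Jj, gg jj}

G/I-1 ? ·: GG|Gg|gg
G/I-2 aff ·: gg
G/II-1 ? I-1×I-2: Gg|gg
G/II-2 ? ·: GG|Gg|gg
G/III-1 un II-1×II-2: GG|Gg
⇒ G over [I-1,I-2,II-1,II-2,III-1]: 14 consistent
J/I-1 ? ·: JJ|Jj|jj
J/I-2 ? ·: JJ|Jj|jj
J/II-1 ? I-1×I-2: JJ|Jj|jj
J/II-2 ? ·: JJ|Jj|jj
J/III-1 un II-1×II-2: JJ|Jj
⇒ J over [I-1,I-2,II-1,II-2,III-1]: 59 consistent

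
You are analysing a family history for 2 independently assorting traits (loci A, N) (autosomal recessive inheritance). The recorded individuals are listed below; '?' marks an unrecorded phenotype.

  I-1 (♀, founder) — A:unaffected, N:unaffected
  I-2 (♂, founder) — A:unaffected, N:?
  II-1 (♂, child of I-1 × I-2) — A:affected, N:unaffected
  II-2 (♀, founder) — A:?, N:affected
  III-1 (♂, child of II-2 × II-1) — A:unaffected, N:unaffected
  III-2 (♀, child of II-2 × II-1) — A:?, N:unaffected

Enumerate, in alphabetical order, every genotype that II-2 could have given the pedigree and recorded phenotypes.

A/I-1 un ·: Aa
A/I-2 un ·: Aa
A/II-1 aff I-1×I-2: aa
A/II-2 ? ·: AA|Aa
A/III-1 un II-2×II-1: Aa
A/III-2 ? II-2×II-1: Aa|aa
⇒ A over [I-1,I-2,II-1,II-2,III-1,III-2]: 3 consistent
N/I-1 un ·: NN|Nn
N/I-2 ? ·: NN|Nn|nn
N/II-1 un I-1×I-2: NN|Nn
N/II-2 aff ·: nn
N/III-1 un II-2×II-1: Nn
N/III-2 un II-2×II-1: Nn
⇒ N over [I-1,I-2,II-1,II-2,III-1,III-2]: 9 consistent

II-2 ∈ {AA nn, Aa nn}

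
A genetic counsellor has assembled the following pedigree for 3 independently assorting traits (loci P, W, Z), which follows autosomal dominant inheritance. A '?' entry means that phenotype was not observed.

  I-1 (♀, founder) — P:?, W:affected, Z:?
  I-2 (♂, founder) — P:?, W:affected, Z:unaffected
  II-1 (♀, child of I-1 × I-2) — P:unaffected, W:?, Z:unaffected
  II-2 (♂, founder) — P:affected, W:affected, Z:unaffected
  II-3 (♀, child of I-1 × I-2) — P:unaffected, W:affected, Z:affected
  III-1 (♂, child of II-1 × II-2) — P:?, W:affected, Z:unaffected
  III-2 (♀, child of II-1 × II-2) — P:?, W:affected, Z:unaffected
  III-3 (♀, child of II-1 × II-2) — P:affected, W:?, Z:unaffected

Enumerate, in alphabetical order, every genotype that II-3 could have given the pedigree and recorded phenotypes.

II-3 ∈ {pp WW Zz, pp Ww Zz}

P/I-1 ? ·: pp|Pp
P/I-2 ? ·: pp|Pp
P/II-1 un I-1×I-2: pp
P/II-2 aff ·: Pp|PP
P/II-3 un I-1×I-2: pp
P/III-1 ? II-1×II-2: pp|Pp
P/III-2 ? II-1×II-2: pp|Pp
P/III-3 aff II-1×II-2: Pp
⇒ P over [I-1,I-2,II-1,II-2,II-3,III-1,III-2,III-3]: 20 consistent
W/I-1 aff ·: Ww|WW
W/I-2 aff ·: Ww|WW
W/II-1 ? I-1×I-2: ww|Ww|WW
W/II-2 aff ·: Ww|WW
W/II-3 aff I-1×I-2: Ww|WW
W/III-1 aff II-1×II-2: Ww|WW
W/III-2 aff II-1×II-2: Ww|WW
W/III-3 ? II-1×II-2: ww|Ww|WW
⇒ W over [I-1,I-2,II-1,II-2,II-3,III-1,III-2,III-3]: 189 consistent
Z/I-1 ? ·: Zz
Z/I-2 un ·: zz
Z/II-1 un I-1×I-2: zz
Z/II-2 un ·: zz
Z/II-3 aff I-1×I-2: Zz
Z/III-1 un II-1×II-2: zz
Z/III-2 un II-1×II-2: zz
Z/III-3 un II-1×II-2: zz
⇒ Z over [I-1,I-2,II-1,II-2,II-3,III-1,III-2,III-3]: 1 consistent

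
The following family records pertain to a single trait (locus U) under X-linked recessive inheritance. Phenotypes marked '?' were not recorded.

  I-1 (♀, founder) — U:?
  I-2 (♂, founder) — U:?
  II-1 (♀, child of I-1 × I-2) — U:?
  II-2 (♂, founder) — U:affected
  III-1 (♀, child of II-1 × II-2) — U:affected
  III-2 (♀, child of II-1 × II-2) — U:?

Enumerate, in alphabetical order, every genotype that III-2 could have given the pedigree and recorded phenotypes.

III-2 ∈ {X^UX^u, X^uX^u}

U/I-1 ? ·: X^UX^U|X^UX^u|X^uX^u
U/I-2 ? ·: X^UY|X^uY
U/II-1 ? I-1×I-2: X^UX^u|X^uX^u
U/II-2 aff ·: X^uY
U/III-1 aff II-1×II-2: X^uX^u
U/III-2 ? II-1×II-2: X^UX^u|X^uX^u
⇒ U over [I-1,I-2,II-1,II-2,III-1,III-2]: 10 consistent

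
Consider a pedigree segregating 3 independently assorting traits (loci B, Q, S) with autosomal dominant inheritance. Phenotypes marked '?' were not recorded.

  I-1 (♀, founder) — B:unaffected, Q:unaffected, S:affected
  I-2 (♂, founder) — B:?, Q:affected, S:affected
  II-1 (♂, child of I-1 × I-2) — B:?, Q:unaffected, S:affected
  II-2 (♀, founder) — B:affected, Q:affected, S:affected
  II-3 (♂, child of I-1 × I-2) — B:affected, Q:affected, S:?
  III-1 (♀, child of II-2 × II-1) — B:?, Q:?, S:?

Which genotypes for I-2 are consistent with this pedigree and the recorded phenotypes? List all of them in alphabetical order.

B/I-1 un ·: bb
B/I-2 ? ·: Bb|BB
B/II-1 ? I-1×I-2: bb|Bb
B/II-2 aff ·: Bb|BB
B/II-3 aff I-1×I-2: Bb
B/III-1 ? II-2×II-1: bb|Bb|BB
⇒ B over [I-1,I-2,II-1,II-2,II-3,III-1]: 13 consistent
Q/I-1 un ·: qq
Q/I-2 aff ·: Qq
Q/II-1 un I-1×I-2: qq
Q/II-2 aff ·: Qq|QQ
Q/II-3 aff I-1×I-2: Qq
Q/III-1 ? II-2×II-1: qq|Qq
⇒ Q over [I-1,I-2,II-1,II-2,II-3,III-1]: 3 consistent
S/I-1 aff ·: Ss|SS
S/I-2 aff ·: Ss|SS
S/II-1 aff I-1×I-2: Ss|SS
S/II-2 aff ·: Ss|SS
S/II-3 ? I-1×I-2: ss|Ss|SS
S/III-1 ? II-2×II-1: ss|Ss|SS
⇒ S over [I-1,I-2,II-1,II-2,II-3,III-1]: 59 consistent

I-2 ∈ {BB Qq SS, BB Qq Ss, Bb Qq SS, Bb Qq Ss}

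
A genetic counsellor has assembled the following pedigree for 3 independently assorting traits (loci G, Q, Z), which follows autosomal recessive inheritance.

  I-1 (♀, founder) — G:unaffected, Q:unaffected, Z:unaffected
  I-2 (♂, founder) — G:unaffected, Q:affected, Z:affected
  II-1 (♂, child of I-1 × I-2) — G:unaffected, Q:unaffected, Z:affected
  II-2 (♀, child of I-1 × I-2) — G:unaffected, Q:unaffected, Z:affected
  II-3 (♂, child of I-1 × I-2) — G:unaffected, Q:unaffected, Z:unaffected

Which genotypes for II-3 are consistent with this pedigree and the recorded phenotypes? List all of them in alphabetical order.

II-3 ∈ {GG Qq Zz, Gg Qq Zz}

G/I-1 un ·: GG|Gg
G/I-2 un ·: GG|Gg
G/II-1 un I-1×I-2: GG|Gg
G/II-2 un I-1×I-2: GG|Gg
G/II-3 un I-1×I-2: GG|Gg
⇒ G over [I-1,I-2,II-1,II-2,II-3]: 25 consistent
Q/I-1 un ·: QQ|Qq
Q/I-2 aff ·: qq
Q/II-1 un I-1×I-2: Qq
Q/II-2 un I-1×I-2: Qq
Q/II-3 un I-1×I-2: Qq
⇒ Q over [I-1,I-2,II-1,II-2,II-3]: 2 consistent
Z/I-1 un ·: Zz
Z/I-2 aff ·: zz
Z/II-1 aff I-1×I-2: zz
Z/II-2 aff I-1×I-2: zz
Z/II-3 un I-1×I-2: Zz
⇒ Z over [I-1,I-2,II-1,II-2,II-3]: 1 consistent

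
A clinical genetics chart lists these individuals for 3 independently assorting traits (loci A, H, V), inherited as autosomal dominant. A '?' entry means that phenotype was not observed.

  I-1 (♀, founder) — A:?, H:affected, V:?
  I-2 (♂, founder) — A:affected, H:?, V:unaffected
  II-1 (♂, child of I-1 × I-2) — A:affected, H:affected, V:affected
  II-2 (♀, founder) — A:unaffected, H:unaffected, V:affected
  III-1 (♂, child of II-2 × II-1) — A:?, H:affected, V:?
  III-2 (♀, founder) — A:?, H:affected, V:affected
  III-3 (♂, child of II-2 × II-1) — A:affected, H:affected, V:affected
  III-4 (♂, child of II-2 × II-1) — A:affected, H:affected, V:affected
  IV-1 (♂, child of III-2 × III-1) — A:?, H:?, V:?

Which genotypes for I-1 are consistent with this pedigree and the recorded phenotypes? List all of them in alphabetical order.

A/I-1 ? ·: aa|Aa|AA
A/I-2 aff ·: Aa|AA
A/II-1 aff I-1×I-2: Aa|AA
A/II-2 un ·: aa
A/III-1 ? II-2×II-1: aa|Aa
A/III-2 ? ·: aa|Aa|AA
A/III-3 aff II-2×II-1: Aa
A/III-4 aff II-2×II-1: Aa
A/IV-1 ? III-2×III-1: aa|Aa|AA
⇒ A over [I-1,I-2,II-1,II-2,III-1,III-2,III-3,III-4,IV-1]: 83 consistent
H/I-1 aff ·: Hh|HH
H/I-2 ? ·: hh|Hh|HH
H/II-1 aff I-1×I-2: Hh|HH
H/II-2 un ·: hh
H/III-1 aff II-2×II-1: Hh
H/III-2 aff ·: Hh|HH
H/III-3 aff II-2×II-1: Hh
H/III-4 aff II-2×II-1: Hh
H/IV-1 ? III-2×III-1: hh|Hh|HH
⇒ H over [I-1,I-2,II-1,II-2,III-1,III-2,III-3,III-4,IV-1]: 45 consistent
V/I-1 ? ·: Vv|VV
V/I-2 un ·: vv
V/II-1 aff I-1×I-2: Vv
V/II-2 aff ·: Vv|VV
V/III-1 ? II-2×II-1: vv|Vv|VV
V/III-2 aff ·: Vv|VV
V/III-3 aff II-2×II-1: Vv|VV
V/III-4 aff II-2×II-1: Vv|VV
V/IV-1 ? III-2×III-1: vv|Vv|VV
⇒ V over [I-1,I-2,II-1,II-2,III-1,III-2,III-3,III-4,IV-1]: 152 consistent

I-1 ∈ {AA HH VV, AA HH Vv, AA Hh VV, AA Hh Vv, Aa HH VV, Aa HH Vv, Aa Hh VV, Aa Hh Vv, aa HH VV, aa HH Vv, aa Hh VV, aa Hh Vv}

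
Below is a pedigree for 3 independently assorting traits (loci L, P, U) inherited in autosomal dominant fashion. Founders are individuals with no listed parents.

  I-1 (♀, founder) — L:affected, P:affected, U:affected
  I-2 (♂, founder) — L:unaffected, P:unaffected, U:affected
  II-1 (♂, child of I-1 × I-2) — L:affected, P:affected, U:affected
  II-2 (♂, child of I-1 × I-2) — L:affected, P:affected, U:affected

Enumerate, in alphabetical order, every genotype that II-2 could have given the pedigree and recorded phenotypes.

L/I-1 aff ·: Ll|LL
L/I-2 un ·: ll
L/II-1 aff I-1×I-2: Ll
L/II-2 aff I-1×I-2: Ll
⇒ L over [I-1,I-2,II-1,II-2]: 2 consistent
P/I-1 aff ·: Pp|PP
P/I-2 un ·: pp
P/II-1 aff I-1×I-2: Pp
P/II-2 aff I-1×I-2: Pp
⇒ P over [I-1,I-2,II-1,II-2]: 2 consistent
U/I-1 aff ·: Uu|UU
U/I-2 aff ·: Uu|UU
U/II-1 aff I-1×I-2: Uu|UU
U/II-2 aff I-1×I-2: Uu|UU
⇒ U over [I-1,I-2,II-1,II-2]: 13 consistent

II-2 ∈ {Ll Pp UU, Ll Pp Uu}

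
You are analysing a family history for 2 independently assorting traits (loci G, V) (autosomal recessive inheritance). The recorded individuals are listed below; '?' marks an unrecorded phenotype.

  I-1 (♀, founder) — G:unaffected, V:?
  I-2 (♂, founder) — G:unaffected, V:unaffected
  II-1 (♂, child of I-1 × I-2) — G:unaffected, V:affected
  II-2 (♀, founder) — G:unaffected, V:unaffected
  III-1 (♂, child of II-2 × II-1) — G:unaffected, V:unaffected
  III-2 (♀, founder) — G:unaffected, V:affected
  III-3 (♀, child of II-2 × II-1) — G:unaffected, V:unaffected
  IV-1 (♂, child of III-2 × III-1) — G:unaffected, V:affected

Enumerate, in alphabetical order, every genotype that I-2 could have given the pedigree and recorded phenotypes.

G/I-1 un ·: GG|Gg
G/I-2 un ·: GG|Gg
G/II-1 un I-1×I-2: GG|Gg
G/II-2 un ·: GG|Gg
G/III-1 un II-2×II-1: GG|Gg
G/III-2 un ·: GG|Gg
G/III-3 un II-2×II-1: GG|Gg
G/IV-1 un III-2×III-1: GG|Gg
⇒ G over [I-1,I-2,II-1,II-2,III-1,III-2,III-3,IV-1]: 152 consistent
V/I-1 ? ·: Vv|vv
V/I-2 un ·: Vv
V/II-1 aff I-1×I-2: vv
V/II-2 un ·: VV|Vv
V/III-1 un II-2×II-1: Vv
V/III-2 aff ·: vv
V/III-3 un II-2×II-1: Vv
V/IV-1 aff III-2×III-1: vv
⇒ V over [I-1,I-2,II-1,II-2,III-1,III-2,III-3,IV-1]: 4 consistent

I-2 ∈ {GG Vv, Gg Vv}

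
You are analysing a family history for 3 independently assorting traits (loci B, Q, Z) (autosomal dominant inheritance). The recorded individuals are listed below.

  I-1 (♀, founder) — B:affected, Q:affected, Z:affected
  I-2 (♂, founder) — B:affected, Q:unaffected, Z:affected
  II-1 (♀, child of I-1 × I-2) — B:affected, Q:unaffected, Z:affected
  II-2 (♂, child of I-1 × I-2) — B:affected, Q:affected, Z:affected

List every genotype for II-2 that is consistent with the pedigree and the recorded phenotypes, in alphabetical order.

II-2 ∈ {BB Qq ZZ, BB Qq Zz, Bb Qq ZZ, Bb Qq Zz}

B/I-1 aff ·: Bb|BB
B/I-2 aff ·: Bb|BB
B/II-1 aff I-1×I-2: Bb|BB
B/II-2 aff I-1×I-2: Bb|BB
⇒ B over [I-1,I-2,II-1,II-2]: 13 consistent
Q/I-1 aff ·: Qq
Q/I-2 un ·: qq
Q/II-1 un I-1×I-2: qq
Q/II-2 aff I-1×I-2: Qq
⇒ Q over [I-1,I-2,II-1,II-2]: 1 consistent
Z/I-1 aff ·: Zz|ZZ
Z/I-2 aff ·: Zz|ZZ
Z/II-1 aff I-1×I-2: Zz|ZZ
Z/II-2 aff I-1×I-2: Zz|ZZ
⇒ Z over [I-1,I-2,II-1,II-2]: 13 consistent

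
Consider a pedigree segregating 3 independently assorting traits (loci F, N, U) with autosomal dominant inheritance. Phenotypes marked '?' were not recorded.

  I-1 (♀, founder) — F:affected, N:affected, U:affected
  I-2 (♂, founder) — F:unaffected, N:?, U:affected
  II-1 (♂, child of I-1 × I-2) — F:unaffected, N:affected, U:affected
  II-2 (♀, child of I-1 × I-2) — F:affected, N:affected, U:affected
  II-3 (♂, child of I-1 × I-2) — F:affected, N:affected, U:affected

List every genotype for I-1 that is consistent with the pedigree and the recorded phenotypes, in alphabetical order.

I-1 ∈ {Ff NN UU, Ff NN Uu, Ff Nn UU, Ff Nn Uu}

F/I-1 aff ·: Ff
F/I-2 un ·: ff
F/II-1 un I-1×I-2: ff
F/II-2 aff I-1×I-2: Ff
F/II-3 aff I-1×I-2: Ff
⇒ F over [I-1,I-2,II-1,II-2,II-3]: 1 consistent
N/I-1 aff ·: Nn|NN
N/I-2 ? ·: nn|Nn|NN
N/II-1 aff I-1×I-2: Nn|NN
N/II-2 aff I-1×I-2: Nn|NN
N/II-3 aff I-1×I-2: Nn|NN
⇒ N over [I-1,I-2,II-1,II-2,II-3]: 27 consistent
U/I-1 aff ·: Uu|UU
U/I-2 aff ·: Uu|UU
U/II-1 aff I-1×I-2: Uu|UU
U/II-2 aff I-1×I-2: Uu|UU
U/II-3 aff I-1×I-2: Uu|UU
⇒ U over [I-1,I-2,II-1,II-2,II-3]: 25 consistent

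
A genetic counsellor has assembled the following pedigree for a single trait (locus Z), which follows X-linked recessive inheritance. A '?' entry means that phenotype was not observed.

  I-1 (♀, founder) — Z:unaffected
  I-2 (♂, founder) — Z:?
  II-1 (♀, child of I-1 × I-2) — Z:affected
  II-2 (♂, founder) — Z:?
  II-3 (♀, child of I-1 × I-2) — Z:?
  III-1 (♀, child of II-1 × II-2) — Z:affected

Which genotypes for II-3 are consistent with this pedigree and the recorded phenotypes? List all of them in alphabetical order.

Z/I-1 un ·: X^ZX^z
Z/I-2 ? ·: X^zY
Z/II-1 aff I-1×I-2: X^zX^z
Z/II-2 ? ·: X^zY
Z/II-3 ? I-1×I-2: X^ZX^z|X^zX^z
Z/III-1 aff II-1×II-2: X^zX^z
⇒ Z over [I-1,I-2,II-1,II-2,II-3,III-1]: 2 consistent

II-3 ∈ {X^ZX^z, X^zX^z}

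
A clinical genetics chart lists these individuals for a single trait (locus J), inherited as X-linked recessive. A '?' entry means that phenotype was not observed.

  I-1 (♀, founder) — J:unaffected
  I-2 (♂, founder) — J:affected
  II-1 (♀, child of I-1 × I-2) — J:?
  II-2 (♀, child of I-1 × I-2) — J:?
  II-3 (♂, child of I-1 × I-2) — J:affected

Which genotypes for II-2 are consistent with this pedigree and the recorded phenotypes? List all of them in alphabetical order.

J/I-1 un ·: X^JX^j
J/I-2 aff ·: X^jY
J/II-1 ? I-1×I-2: X^JX^j|X^jX^j
J/II-2 ? I-1×I-2: X^JX^j|X^jX^j
J/II-3 aff I-1×I-2: X^jY
⇒ J over [I-1,I-2,II-1,II-2,II-3]: 4 consistent

II-2 ∈ {X^JX^j, X^jX^j}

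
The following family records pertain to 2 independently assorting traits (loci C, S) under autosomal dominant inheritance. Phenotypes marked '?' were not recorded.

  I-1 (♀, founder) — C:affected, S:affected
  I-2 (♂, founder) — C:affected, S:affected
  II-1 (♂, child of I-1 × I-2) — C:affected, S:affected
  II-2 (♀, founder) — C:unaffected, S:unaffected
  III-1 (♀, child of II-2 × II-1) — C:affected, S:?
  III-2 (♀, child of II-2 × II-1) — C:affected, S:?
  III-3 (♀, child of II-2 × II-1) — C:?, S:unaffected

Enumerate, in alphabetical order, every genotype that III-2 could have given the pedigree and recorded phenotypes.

III-2 ∈ {Cc Ss, Cc ss}

C/I-1 aff ·: Cc|CC
C/I-2 aff ·: Cc|CC
C/II-1 aff I-1×I-2: Cc|CC
C/II-2 un ·: cc
C/III-1 aff II-2×II-1: Cc
C/III-2 aff II-2×II-1: Cc
C/III-3 ? II-2×II-1: cc|Cc
⇒ C over [I-1,I-2,II-1,II-2,III-1,III-2,III-3]: 10 consistent
S/I-1 aff ·: Ss|SS
S/I-2 aff ·: Ss|SS
S/II-1 aff I-1×I-2: Ss
S/II-2 un ·: ss
S/III-1 ? II-2×II-1: ss|Ss
S/III-2 ? II-2×II-1: ss|Ss
S/III-3 un II-2×II-1: ss
⇒ S over [I-1,I-2,II-1,II-2,III-1,III-2,III-3]: 12 consistent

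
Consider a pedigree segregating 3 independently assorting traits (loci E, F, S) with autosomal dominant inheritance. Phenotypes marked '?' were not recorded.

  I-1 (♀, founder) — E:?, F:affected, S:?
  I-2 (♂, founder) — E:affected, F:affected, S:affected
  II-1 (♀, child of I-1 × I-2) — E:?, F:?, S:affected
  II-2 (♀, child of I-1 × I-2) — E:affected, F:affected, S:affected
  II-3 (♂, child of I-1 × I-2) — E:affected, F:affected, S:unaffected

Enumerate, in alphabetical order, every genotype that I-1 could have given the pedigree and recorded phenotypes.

I-1 ∈ {EE FF Ss, EE FF ss, EE Ff Ss, EE Ff ss, Ee FF Ss, Ee FF ss, Ee Ff Ss, Ee Ff ss, ee FF Ss, ee FF ss, ee Ff Ss, ee Ff ss}

E/I-1 ? ·: ee|Ee|EE
E/I-2 aff ·: Ee|EE
E/II-1 ? I-1×I-2: ee|Ee|EE
E/II-2 aff I-1×I-2: Ee|EE
E/II-3 aff I-1×I-2: Ee|EE
⇒ E over [I-1,I-2,II-1,II-2,II-3]: 32 consistent
F/I-1 aff ·: Ff|FF
F/I-2 aff ·: Ff|FF
F/II-1 ? I-1×I-2: ff|Ff|FF
F/II-2 aff I-1×I-2: Ff|FF
F/II-3 aff I-1×I-2: Ff|FF
⇒ F over [I-1,I-2,II-1,II-2,II-3]: 29 consistent
S/I-1 ? ·: ss|Ss
S/I-2 aff ·: Ss
S/II-1 aff I-1×I-2: Ss|SS
S/II-2 aff I-1×I-2: Ss|SS
S/II-3 un I-1×I-2: ss
⇒ S over [I-1,I-2,II-1,II-2,II-3]: 5 consistent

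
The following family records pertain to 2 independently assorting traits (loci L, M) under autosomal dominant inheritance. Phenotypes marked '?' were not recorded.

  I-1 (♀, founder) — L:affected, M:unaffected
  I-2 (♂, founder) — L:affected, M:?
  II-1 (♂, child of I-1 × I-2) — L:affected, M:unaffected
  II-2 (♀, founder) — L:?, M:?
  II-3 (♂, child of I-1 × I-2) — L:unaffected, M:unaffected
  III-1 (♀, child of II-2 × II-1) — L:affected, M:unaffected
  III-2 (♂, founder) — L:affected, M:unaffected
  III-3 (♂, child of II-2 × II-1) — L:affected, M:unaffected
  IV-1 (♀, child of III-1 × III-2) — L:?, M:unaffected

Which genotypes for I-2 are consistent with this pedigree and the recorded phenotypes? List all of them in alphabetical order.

I-2 ∈ {Ll Mm, Ll mm}

L/I-1 aff ·: Ll
L/I-2 aff ·: Ll
L/II-1 aff I-1×I-2: Ll|LL
L/II-2 ? ·: ll|Ll|LL
L/II-3 un I-1×I-2: ll
L/III-1 aff II-2×II-1: Ll|LL
L/III-2 aff ·: Ll|LL
L/III-3 aff II-2×II-1: Ll|LL
L/IV-1 ? III-1×III-2: ll|Ll|LL
⇒ L over [I-1,I-2,II-1,II-2,II-3,III-1,III-2,III-3,IV-1]: 61 consistent
M/I-1 un ·: mm
M/I-2 ? ·: mm|Mm
M/II-1 un I-1×I-2: mm
M/II-2 ? ·: mm|Mm
M/II-3 un I-1×I-2: mm
M/III-1 un II-2×II-1: mm
M/III-2 un ·: mm
M/III-3 un II-2×II-1: mm
M/IV-1 un III-1×III-2: mm
⇒ M over [I-1,I-2,II-1,II-2,II-3,III-1,III-2,III-3,IV-1]: 4 consistent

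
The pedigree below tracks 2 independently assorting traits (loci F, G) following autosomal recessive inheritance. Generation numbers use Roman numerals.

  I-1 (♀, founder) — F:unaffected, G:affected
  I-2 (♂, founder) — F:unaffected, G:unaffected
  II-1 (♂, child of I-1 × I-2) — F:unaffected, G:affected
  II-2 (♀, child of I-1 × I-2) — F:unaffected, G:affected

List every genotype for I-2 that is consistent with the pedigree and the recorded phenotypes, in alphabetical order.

F/I-1 un ·: FF|Ff
F/I-2 un ·: FF|Ff
F/II-1 un I-1×I-2: FF|Ff
F/II-2 un I-1×I-2: FF|Ff
⇒ F over [I-1,I-2,II-1,II-2]: 13 consistent
G/I-1 aff ·: gg
G/I-2 un ·: Gg
G/II-1 aff I-1×I-2: gg
G/II-2 aff I-1×I-2: gg
⇒ G over [I-1,I-2,II-1,II-2]: 1 consistent

I-2 ∈ {FF Gg, Ff Gg}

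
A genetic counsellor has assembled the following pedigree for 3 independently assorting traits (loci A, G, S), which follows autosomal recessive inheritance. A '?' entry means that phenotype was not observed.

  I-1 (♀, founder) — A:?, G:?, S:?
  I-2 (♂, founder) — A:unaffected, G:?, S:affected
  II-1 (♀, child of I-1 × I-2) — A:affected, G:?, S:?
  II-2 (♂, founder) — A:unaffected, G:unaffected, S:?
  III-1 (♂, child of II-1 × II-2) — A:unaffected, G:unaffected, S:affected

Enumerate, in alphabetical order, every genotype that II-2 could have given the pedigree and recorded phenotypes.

A/I-1 ? ·: Aa|aa
A/I-2 un ·: Aa
A/II-1 aff I-1×I-2: aa
A/II-2 un ·: AA|Aa
A/III-1 un II-1×II-2: Aa
⇒ A over [I-1,I-2,II-1,II-2,III-1]: 4 consistent
G/I-1 ? ·: GG|Gg|gg
G/I-2 ? ·: GG|Gg|gg
G/II-1 ? I-1×I-2: GG|Gg|gg
G/II-2 un ·: GG|Gg
G/III-1 un II-1×II-2: GG|Gg
⇒ G over [I-1,I-2,II-1,II-2,III-1]: 48 consistent
S/I-1 ? ·: SS|Ss|ss
S/I-2 aff ·: ss
S/II-1 ? I-1×I-2: Ss|ss
S/II-2 ? ·: Ss|ss
S/III-1 aff II-1×II-2: ss
⇒ S over [I-1,I-2,II-1,II-2,III-1]: 8 consistent

II-2 ∈ {AA GG Ss, AA GG ss, AA Gg Ss, AA Gg ss, Aa GG Ss, Aa GG ss, Aa Gg Ss, Aa Gg ss}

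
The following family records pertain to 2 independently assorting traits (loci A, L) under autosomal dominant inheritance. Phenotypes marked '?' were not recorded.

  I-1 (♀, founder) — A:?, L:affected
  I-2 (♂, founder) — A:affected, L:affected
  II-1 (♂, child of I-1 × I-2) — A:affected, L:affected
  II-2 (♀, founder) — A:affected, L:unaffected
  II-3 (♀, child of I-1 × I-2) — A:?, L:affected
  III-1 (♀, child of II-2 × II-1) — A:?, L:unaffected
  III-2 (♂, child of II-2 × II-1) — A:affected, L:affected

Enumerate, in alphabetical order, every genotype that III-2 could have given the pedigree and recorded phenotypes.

A/I-1 ? ·: aa|Aa|AA
A/I-2 aff ·: Aa|AA
A/II-1 aff I-1×I-2: Aa|AA
A/II-2 aff ·: Aa|AA
A/II-3 ? I-1×I-2: aa|Aa|AA
A/III-1 ? II-2×II-1: aa|Aa|AA
A/III-2 aff II-2×II-1: Aa|AA
⇒ A over [I-1,I-2,II-1,II-2,II-3,III-1,III-2]: 140 consistent
L/I-1 aff ·: Ll|LL
L/I-2 aff ·: Ll|LL
L/II-1 aff I-1×I-2: Ll
L/II-2 un ·: ll
L/II-3 aff I-1×I-2: Ll|LL
L/III-1 un II-2×II-1: ll
L/III-2 aff II-2×II-1: Ll
⇒ L over [I-1,I-2,II-1,II-2,II-3,III-1,III-2]: 6 consistent

III-2 ∈ {AA Ll, Aa Ll}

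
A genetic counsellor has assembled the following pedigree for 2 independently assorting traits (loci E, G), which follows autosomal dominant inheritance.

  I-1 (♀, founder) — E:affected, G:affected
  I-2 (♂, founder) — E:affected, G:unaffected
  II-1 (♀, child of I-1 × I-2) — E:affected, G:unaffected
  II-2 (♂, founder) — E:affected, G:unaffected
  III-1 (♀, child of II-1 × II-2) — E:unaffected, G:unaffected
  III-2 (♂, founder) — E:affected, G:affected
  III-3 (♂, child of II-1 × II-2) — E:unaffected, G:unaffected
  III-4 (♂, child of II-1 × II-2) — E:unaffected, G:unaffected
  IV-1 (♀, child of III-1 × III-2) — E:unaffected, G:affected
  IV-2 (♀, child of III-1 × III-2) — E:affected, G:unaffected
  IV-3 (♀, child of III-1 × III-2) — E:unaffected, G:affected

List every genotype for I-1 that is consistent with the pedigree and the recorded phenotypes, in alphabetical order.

I-1 ∈ {EE Gg, Ee Gg}

E/I-1 aff ·: Ee|EE
E/I-2 aff ·: Ee|EE
E/II-1 aff I-1×I-2: Ee
E/II-2 aff ·: Ee
E/III-1 un II-1×II-2: ee
E/III-2 aff ·: Ee
E/III-3 un II-1×II-2: ee
E/III-4 un II-1×II-2: ee
E/IV-1 un III-1×III-2: ee
E/IV-2 aff III-1×III-2: Ee
E/IV-3 un III-1×III-2: ee
⇒ E over [I-1,I-2,II-1,II-2,III-1,III-2,III-3,III-4,IV-1,IV-2,IV-3]: 3 consistent
G/I-1 aff ·: Gg
G/I-2 un ·: gg
G/II-1 un I-1×I-2: gg
G/II-2 un ·: gg
G/III-1 un II-1×II-2: gg
G/III-2 aff ·: Gg
G/III-3 un II-1×II-2: gg
G/III-4 un II-1×II-2: gg
G/IV-1 aff III-1×III-2: Gg
G/IV-2 un III-1×III-2: gg
G/IV-3 aff III-1×III-2: Gg
⇒ G over [I-1,I-2,II-1,II-2,III-1,III-2,III-3,III-4,IV-1,IV-2,IV-3]: 1 consistent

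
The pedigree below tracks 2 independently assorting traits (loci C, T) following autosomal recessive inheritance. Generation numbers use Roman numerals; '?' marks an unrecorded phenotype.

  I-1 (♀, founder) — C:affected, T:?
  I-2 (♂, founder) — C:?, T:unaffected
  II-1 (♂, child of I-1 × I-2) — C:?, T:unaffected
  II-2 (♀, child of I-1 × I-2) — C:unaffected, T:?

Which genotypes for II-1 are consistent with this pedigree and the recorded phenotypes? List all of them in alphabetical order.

C/I-1 aff ·: cc
C/I-2 ? ·: CC|Cc
C/II-1 ? I-1×I-2: Cc|cc
C/II-2 un I-1×I-2: Cc
⇒ C over [I-1,I-2,II-1,II-2]: 3 consistent
T/I-1 ? ·: TT|Tt|tt
T/I-2 un ·: TT|Tt
T/II-1 un I-1×I-2: TT|Tt
T/II-2 ? I-1×I-2: TT|Tt|tt
⇒ T over [I-1,I-2,II-1,II-2]: 18 consistent

II-1 ∈ {Cc TT, Cc Tt, cc TT, cc Tt}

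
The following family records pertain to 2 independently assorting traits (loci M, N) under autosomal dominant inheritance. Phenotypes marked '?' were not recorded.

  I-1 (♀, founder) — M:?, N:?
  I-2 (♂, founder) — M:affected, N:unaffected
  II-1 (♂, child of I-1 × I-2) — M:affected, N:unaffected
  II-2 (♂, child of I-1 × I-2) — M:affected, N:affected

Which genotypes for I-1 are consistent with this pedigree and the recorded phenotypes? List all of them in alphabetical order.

M/I-1 ? ·: mm|Mm|MM
M/I-2 aff ·: Mm|MM
M/II-1 aff I-1×I-2: Mm|MM
M/II-2 aff I-1×I-2: Mm|MM
⇒ M over [I-1,I-2,II-1,II-2]: 15 consistent
N/I-1 ? ·: Nn
N/I-2 un ·: nn
N/II-1 un I-1×I-2: nn
N/II-2 aff I-1×I-2: Nn
⇒ N over [I-1,I-2,II-1,II-2]: 1 consistent

I-1 ∈ {MM Nn, Mm Nn, mm Nn}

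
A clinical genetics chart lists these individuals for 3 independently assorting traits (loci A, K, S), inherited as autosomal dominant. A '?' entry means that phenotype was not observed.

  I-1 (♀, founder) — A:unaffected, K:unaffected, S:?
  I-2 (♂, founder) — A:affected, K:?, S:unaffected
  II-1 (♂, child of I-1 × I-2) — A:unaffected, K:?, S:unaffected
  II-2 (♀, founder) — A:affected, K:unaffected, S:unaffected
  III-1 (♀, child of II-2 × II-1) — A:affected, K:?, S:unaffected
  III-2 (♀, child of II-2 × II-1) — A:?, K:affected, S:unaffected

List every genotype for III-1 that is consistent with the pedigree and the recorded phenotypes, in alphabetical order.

III-1 ∈ {Aa Kk ss, Aa kk ss}

A/I-1 un ·: aa
A/I-2 aff ·: Aa
A/II-1 un I-1×I-2: aa
A/II-2 aff ·: Aa|AA
A/III-1 aff II-2×II-1: Aa
A/III-2 ? II-2×II-1: aa|Aa
⇒ A over [I-1,I-2,II-1,II-2,III-1,III-2]: 3 consistent
K/I-1 un ·: kk
K/I-2 ? ·: Kk|KK
K/II-1 ? I-1×I-2: Kk
K/II-2 un ·: kk
K/III-1 ? II-2×II-1: kk|Kk
K/III-2 aff II-2×II-1: Kk
⇒ K over [I-1,I-2,II-1,II-2,III-1,III-2]: 4 consistent
S/I-1 ? ·: ss|Ss
S/I-2 un ·: ss
S/II-1 un I-1×I-2: ss
S/II-2 un ·: ss
S/III-1 un II-2×II-1: ss
S/III-2 un II-2×II-1: ss
⇒ S over [I-1,I-2,II-1,II-2,III-1,III-2]: 2 consistent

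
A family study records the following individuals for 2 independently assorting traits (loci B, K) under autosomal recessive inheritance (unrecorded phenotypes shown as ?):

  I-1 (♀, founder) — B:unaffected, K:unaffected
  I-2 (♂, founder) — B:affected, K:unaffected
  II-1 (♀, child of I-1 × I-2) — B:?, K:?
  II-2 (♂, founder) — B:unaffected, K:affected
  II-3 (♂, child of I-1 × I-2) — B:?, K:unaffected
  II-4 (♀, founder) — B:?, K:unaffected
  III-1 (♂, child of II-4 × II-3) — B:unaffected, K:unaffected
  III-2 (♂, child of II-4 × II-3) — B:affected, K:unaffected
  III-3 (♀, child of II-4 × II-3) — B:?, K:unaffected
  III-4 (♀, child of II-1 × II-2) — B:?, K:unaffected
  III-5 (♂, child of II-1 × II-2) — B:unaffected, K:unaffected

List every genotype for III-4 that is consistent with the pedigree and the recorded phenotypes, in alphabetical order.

III-4 ∈ {BB Kk, Bb Kk, bb Kk}

B/I-1 un ·: BB|Bb
B/I-2 aff ·: bb
B/II-1 ? I-1×I-2: Bb|bb
B/II-2 un ·: BB|Bb
B/II-3 ? I-1×I-2: Bb|bb
B/II-4 ? ·: Bb|bb
B/III-1 un II-4×II-3: BB|Bb
B/III-2 aff II-4×II-3: bb
B/III-3 ? II-4×II-3: BB|Bb|bb
B/III-4 ? II-1×II-2: BB|Bb|bb
B/III-5 un II-1×II-2: BB|Bb
⇒ B over [I-1,I-2,II-1,II-2,II-3,II-4,III-1,III-2,III-3,III-4,III-5]: 210 consistent
K/I-1 un ·: KK|Kk
K/I-2 un ·: KK|Kk
K/II-1 ? I-1×I-2: KK|Kk
K/II-2 aff ·: kk
K/II-3 un I-1×I-2: KK|Kk
K/II-4 un ·: KK|Kk
K/III-1 un II-4×II-3: KK|Kk
K/III-2 un II-4×II-3: KK|Kk
K/III-3 un II-4×II-3: KK|Kk
K/III-4 un II-1×II-2: Kk
K/III-5 un II-1×II-2: Kk
⇒ K over [I-1,I-2,II-1,II-2,II-3,II-4,III-1,III-2,III-3,III-4,III-5]: 159 consistent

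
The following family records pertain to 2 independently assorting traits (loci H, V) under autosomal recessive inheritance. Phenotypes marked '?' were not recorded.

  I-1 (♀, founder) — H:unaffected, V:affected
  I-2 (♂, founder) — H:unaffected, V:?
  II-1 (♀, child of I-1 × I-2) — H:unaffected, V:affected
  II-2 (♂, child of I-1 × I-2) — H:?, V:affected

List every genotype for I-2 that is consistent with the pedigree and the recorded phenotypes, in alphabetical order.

I-2 ∈ {HH Vv, HH vv, Hh Vv, Hh vv}

H/I-1 un ·: HH|Hh
H/I-2 un ·: HH|Hh
H/II-1 un I-1×I-2: HH|Hh
H/II-2 ? I-1×I-2: HH|Hh|hh
⇒ H over [I-1,I-2,II-1,II-2]: 15 consistent
V/I-1 aff ·: vv
V/I-2 ? ·: Vv|vv
V/II-1 aff I-1×I-2: vv
V/II-2 aff I-1×I-2: vv
⇒ V over [I-1,I-2,II-1,II-2]: 2 consistent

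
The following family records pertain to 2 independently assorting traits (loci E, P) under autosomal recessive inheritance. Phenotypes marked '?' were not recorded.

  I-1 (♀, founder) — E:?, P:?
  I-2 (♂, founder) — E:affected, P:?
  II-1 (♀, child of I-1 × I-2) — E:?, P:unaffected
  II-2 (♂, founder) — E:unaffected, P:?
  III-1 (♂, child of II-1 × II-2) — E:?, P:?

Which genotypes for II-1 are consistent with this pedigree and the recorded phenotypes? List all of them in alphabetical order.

II-1 ∈ {Ee PP, Ee Pp, ee PP, ee Pp}

E/I-1 ? ·: EE|Ee|ee
E/I-2 aff ·: ee
E/II-1 ? I-1×I-2: Ee|ee
E/II-2 un ·: EE|Ee
E/III-1 ? II-1×II-2: EE|Ee|ee
⇒ E over [I-1,I-2,II-1,II-2,III-1]: 16 consistent
P/I-1 ? ·: PP|Pp|pp
P/I-2 ? ·: PP|Pp|pp
P/II-1 un I-1×I-2: PP|Pp
P/II-2 ? ·: PP|Pp|pp
P/III-1 ? II-1×II-2: PP|Pp|pp
⇒ P over [I-1,I-2,II-1,II-2,III-1]: 65 consistent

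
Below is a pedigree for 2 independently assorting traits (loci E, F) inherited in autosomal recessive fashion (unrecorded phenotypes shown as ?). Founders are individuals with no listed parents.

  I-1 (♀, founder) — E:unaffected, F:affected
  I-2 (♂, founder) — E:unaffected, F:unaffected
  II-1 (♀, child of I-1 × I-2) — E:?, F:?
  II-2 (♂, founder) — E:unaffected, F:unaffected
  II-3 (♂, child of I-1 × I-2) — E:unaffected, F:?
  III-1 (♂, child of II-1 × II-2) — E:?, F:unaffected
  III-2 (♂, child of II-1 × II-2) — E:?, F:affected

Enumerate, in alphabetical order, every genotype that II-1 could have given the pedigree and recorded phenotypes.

E/I-1 un ·: EE|Ee
E/I-2 un ·: EE|Ee
E/II-1 ? I-1×I-2: EE|Ee|ee
E/II-2 un ·: EE|Ee
E/II-3 un I-1×I-2: EE|Ee
E/III-1 ? II-1×II-2: EE|Ee|ee
E/III-2 ? II-1×II-2: EE|Ee|ee
⇒ E over [I-1,I-2,II-1,II-2,II-3,III-1,III-2]: 123 consistent
F/I-1 aff ·: ff
F/I-2 un ·: FF|Ff
F/II-1 ? I-1×I-2: Ff|ff
F/II-2 un ·: Ff
F/II-3 ? I-1×I-2: Ff|ff
F/III-1 un II-1×II-2: FF|Ff
F/III-2 aff II-1×II-2: ff
⇒ F over [I-1,I-2,II-1,II-2,II-3,III-1,III-2]: 8 consistent

II-1 ∈ {EE Ff, EE ff, Ee Ff, Ee ff, ee Ff, ee ff}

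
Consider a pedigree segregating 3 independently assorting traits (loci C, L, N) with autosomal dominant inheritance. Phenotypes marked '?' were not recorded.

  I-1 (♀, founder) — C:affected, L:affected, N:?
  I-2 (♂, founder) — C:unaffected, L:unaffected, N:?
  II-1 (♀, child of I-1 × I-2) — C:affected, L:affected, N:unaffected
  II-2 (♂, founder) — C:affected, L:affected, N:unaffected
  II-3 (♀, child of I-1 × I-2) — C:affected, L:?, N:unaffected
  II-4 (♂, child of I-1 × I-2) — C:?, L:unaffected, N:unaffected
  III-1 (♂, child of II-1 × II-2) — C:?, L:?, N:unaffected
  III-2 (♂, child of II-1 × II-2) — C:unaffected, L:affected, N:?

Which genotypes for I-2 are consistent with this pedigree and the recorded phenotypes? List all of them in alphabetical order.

C/I-1 aff ·: Cc|CC
C/I-2 un ·: cc
C/II-1 aff I-1×I-2: Cc
C/II-2 aff ·: Cc
C/II-3 aff I-1×I-2: Cc
C/II-4 ? I-1×I-2: cc|Cc
C/III-1 ? II-1×II-2: cc|Cc|CC
C/III-2 un II-1×II-2: cc
⇒ C over [I-1,I-2,II-1,II-2,II-3,II-4,III-1,III-2]: 9 consistent
L/I-1 aff ·: Ll
L/I-2 un ·: ll
L/II-1 aff I-1×I-2: Ll
L/II-2 aff ·: Ll|LL
L/II-3 ? I-1×I-2: ll|Ll
L/II-4 un I-1×I-2: ll
L/III-1 ? II-1×II-2: ll|Ll|LL
L/III-2 aff II-1×II-2: Ll|LL
⇒ L over [I-1,I-2,II-1,II-2,II-3,II-4,III-1,III-2]: 20 consistent
N/I-1 ? ·: nn|Nn
N/I-2 ? ·: nn|Nn
N/II-1 un I-1×I-2: nn
N/II-2 un ·: nn
N/II-3 un I-1×I-2: nn
N/II-4 un I-1×I-2: nn
N/III-1 un II-1×II-2: nn
N/III-2 ? II-1×II-2: nn
⇒ N over [I-1,I-2,II-1,II-2,II-3,II-4,III-1,III-2]: 4 consistent

I-2 ∈ {cc ll Nn, cc ll nn}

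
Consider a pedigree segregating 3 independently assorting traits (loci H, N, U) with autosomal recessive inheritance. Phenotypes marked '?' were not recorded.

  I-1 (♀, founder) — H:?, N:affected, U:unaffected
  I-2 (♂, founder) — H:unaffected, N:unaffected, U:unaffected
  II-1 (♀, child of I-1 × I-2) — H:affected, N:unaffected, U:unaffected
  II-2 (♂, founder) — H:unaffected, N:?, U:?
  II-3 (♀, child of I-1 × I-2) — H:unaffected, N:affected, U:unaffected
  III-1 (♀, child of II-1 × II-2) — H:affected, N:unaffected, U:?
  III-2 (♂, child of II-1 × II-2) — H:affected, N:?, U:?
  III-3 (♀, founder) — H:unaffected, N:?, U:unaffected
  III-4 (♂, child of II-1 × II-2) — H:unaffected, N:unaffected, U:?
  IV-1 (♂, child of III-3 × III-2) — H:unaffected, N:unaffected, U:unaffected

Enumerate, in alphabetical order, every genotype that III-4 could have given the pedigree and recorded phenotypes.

H/I-1 ? ·: Hh|hh
H/I-2 un ·: Hh
H/II-1 aff I-1×I-2: hh
H/II-2 un ·: Hh
H/II-3 un I-1×I-2: HH|Hh
H/III-1 aff II-1×II-2: hh
H/III-2 aff II-1×II-2: hh
H/III-3 un ·: HH|Hh
H/III-4 un II-1×II-2: Hh
H/IV-1 un III-3×III-2: Hh
⇒ H over [I-1,I-2,II-1,II-2,II-3,III-1,III-2,III-3,III-4,IV-1]: 6 consistent
N/I-1 aff ·: nn
N/I-2 un ·: Nn
N/II-1 un I-1×I-2: Nn
N/II-2 ? ·: NN|Nn|nn
N/II-3 aff I-1×I-2: nn
N/III-1 un II-1×II-2: NN|Nn
N/III-2 ? II-1×II-2: NN|Nn|nn
N/III-3 ? ·: NN|Nn|nn
N/III-4 un II-1×II-2: NN|Nn
N/IV-1 un III-3×III-2: NN|Nn
⇒ N over [I-1,I-2,II-1,II-2,II-3,III-1,III-2,III-3,III-4,IV-1]: 87 consistent
U/I-1 un ·: UU|Uu
U/I-2 un ·: UU|Uu
U/II-1 un I-1×I-2: UU|Uu
U/II-2 ? ·: UU|Uu|uu
U/II-3 un I-1×I-2: UU|Uu
U/III-1 ? II-1×II-2: UU|Uu|uu
U/III-2 ? II-1×II-2: UU|Uu|uu
U/III-3 un ·: UU|Uu
U/III-4 ? II-1×II-2: UU|Uu|uu
U/IV-1 un III-3×III-2: UU|Uu
⇒ U over [I-1,I-2,II-1,II-2,II-3,III-1,III-2,III-3,III-4,IV-1]: 1043 consistent

III-4 ∈ {Hh NN UU, Hh NN Uu, Hh NN uu, Hh Nn UU, Hh Nn Uu, Hh Nn uu}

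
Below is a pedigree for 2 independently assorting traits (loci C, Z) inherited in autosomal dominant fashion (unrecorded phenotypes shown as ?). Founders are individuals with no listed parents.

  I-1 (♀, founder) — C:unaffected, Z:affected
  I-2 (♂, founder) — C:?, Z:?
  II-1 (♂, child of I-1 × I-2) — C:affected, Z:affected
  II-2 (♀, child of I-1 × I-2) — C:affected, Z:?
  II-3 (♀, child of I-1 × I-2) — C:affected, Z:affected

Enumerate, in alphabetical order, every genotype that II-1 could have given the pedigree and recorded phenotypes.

II-1 ∈ {Cc ZZ, Cc Zz}

C/I-1 un ·: cc
C/I-2 ? ·: Cc|CC
C/II-1 aff I-1×I-2: Cc
C/II-2 aff I-1×I-2: Cc
C/II-3 aff I-1×I-2: Cc
⇒ C over [I-1,I-2,II-1,II-2,II-3]: 2 consistent
Z/I-1 aff ·: Zz|ZZ
Z/I-2 ? ·: zz|Zz|ZZ
Z/II-1 aff I-1×I-2: Zz|ZZ
Z/II-2 ? I-1×I-2: zz|Zz|ZZ
Z/II-3 aff I-1×I-2: Zz|ZZ
⇒ Z over [I-1,I-2,II-1,II-2,II-3]: 32 consistent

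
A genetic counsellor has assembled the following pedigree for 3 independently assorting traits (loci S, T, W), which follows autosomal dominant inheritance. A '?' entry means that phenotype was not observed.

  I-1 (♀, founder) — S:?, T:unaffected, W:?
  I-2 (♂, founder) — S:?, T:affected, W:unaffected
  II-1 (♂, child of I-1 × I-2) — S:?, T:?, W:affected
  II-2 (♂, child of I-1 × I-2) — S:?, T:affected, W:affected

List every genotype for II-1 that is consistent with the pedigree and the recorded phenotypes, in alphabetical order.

S/I-1 ? ·: ss|Ss|SS
S/I-2 ? ·: ss|Ss|SS
S/II-1 ? I-1×I-2: ss|Ss|SS
S/II-2 ? I-1×I-2: ss|Ss|SS
⇒ S over [I-1,I-2,II-1,II-2]: 29 consistent
T/I-1 un ·: tt
T/I-2 aff ·: Tt|TT
T/II-1 ? I-1×I-2: tt|Tt
T/II-2 aff I-1×I-2: Tt
⇒ T over [I-1,I-2,II-1,II-2]: 3 consistent
W/I-1 ? ·: Ww|WW
W/I-2 un ·: ww
W/II-1 aff I-1×I-2: Ww
W/II-2 aff I-1×I-2: Ww
⇒ W over [I-1,I-2,II-1,II-2]: 2 consistent

II-1 ∈ {SS Tt Ww, SS tt Ww, Ss Tt Ww, Ss tt Ww, ss Tt Ww, ss tt Ww}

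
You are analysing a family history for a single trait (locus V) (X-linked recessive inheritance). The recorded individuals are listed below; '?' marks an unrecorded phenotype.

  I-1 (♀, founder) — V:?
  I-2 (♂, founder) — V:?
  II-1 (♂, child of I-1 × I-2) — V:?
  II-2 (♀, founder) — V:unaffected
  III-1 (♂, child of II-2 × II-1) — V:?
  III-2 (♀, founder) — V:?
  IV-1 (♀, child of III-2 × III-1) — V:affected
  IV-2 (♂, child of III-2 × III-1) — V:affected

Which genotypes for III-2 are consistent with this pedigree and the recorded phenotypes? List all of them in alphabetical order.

III-2 ∈ {X^VX^v, X^vX^v}

V/I-1 ? ·: X^VX^V|X^VX^v|X^vX^v
V/I-2 ? ·: X^VY|X^vY
V/II-1 ? I-1×I-2: X^VY|X^vY
V/II-2 un ·: X^VX^v
V/III-1 ? II-2×II-1: X^vY
V/III-2 ? ·: X^VX^v|X^vX^v
V/IV-1 aff III-2×III-1: X^vX^v
V/IV-2 aff III-2×III-1: X^vY
⇒ V over [I-1,I-2,II-1,II-2,III-1,III-2,IV-1,IV-2]: 16 consistent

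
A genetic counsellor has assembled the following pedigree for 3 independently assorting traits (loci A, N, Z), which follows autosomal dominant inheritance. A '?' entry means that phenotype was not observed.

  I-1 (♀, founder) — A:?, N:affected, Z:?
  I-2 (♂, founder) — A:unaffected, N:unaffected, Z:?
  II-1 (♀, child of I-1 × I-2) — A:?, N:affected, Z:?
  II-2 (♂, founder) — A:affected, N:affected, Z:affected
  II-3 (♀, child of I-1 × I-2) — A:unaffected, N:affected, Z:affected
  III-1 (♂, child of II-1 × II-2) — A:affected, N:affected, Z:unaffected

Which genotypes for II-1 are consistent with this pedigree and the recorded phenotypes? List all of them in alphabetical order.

II-1 ∈ {Aa Nn Zz, Aa Nn zz, aa Nn Zz, aa Nn zz}

A/I-1 ? ·: aa|Aa
A/I-2 un ·: aa
A/II-1 ? I-1×I-2: aa|Aa
A/II-2 aff ·: Aa|AA
A/II-3 un I-1×I-2: aa
A/III-1 aff II-1×II-2: Aa|AA
⇒ A over [I-1,I-2,II-1,II-2,II-3,III-1]: 8 consistent
N/I-1 aff ·: Nn|NN
N/I-2 un ·: nn
N/II-1 aff I-1×I-2: Nn
N/II-2 aff ·: Nn|NN
N/II-3 aff I-1×I-2: Nn
N/III-1 aff II-1×II-2: Nn|NN
⇒ N over [I-1,I-2,II-1,II-2,II-3,III-1]: 8 consistent
Z/I-1 ? ·: zz|Zz|ZZ
Z/I-2 ? ·: zz|Zz|ZZ
Z/II-1 ? I-1×I-2: zz|Zz
Z/II-2 aff ·: Zz
Z/II-3 aff I-1×I-2: Zz|ZZ
Z/III-1 un II-1×II-2: zz
⇒ Z over [I-1,I-2,II-1,II-2,II-3,III-1]: 14 consistent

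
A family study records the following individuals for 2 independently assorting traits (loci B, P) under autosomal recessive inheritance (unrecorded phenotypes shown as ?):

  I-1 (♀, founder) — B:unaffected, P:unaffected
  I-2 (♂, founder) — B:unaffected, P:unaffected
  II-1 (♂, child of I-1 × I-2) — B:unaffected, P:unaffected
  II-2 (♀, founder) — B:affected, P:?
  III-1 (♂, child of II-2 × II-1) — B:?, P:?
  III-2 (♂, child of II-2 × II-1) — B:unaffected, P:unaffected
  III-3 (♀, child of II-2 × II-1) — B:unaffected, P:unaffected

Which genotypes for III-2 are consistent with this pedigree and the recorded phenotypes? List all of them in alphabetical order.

III-2 ∈ {Bb PP, Bb Pp}

B/I-1 un ·: BB|Bb
B/I-2 un ·: BB|Bb
B/II-1 un I-1×I-2: BB|Bb
B/II-2 aff ·: bb
B/III-1 ? II-2×II-1: Bb|bb
B/III-2 un II-2×II-1: Bb
B/III-3 un II-2×II-1: Bb
⇒ B over [I-1,I-2,II-1,II-2,III-1,III-2,III-3]: 10 consistent
P/I-1 un ·: PP|Pp
P/I-2 un ·: PP|Pp
P/II-1 un I-1×I-2: PP|Pp
P/II-2 ? ·: PP|Pp|pp
P/III-1 ? II-2×II-1: PP|Pp|pp
P/III-2 un II-2×II-1: PP|Pp
P/III-3 un II-2×II-1: PP|Pp
⇒ P over [I-1,I-2,II-1,II-2,III-1,III-2,III-3]: 106 consistent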